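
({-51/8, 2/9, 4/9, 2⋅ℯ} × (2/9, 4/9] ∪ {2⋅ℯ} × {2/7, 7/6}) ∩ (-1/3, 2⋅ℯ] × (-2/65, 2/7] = {2/9, 4/9, 2⋅ℯ} × (2/9, 2/7]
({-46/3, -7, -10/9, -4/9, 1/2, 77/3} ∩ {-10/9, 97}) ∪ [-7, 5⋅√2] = [-7, 5⋅√2]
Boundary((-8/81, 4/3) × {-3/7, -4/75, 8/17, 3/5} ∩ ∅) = ∅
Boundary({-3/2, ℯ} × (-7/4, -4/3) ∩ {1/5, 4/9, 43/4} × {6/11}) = ∅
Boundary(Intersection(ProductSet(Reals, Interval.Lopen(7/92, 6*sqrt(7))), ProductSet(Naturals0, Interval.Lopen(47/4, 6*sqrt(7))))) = ProductSet(Naturals0, Interval(47/4, 6*sqrt(7)))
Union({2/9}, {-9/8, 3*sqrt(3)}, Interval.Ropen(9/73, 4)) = Union({-9/8, 3*sqrt(3)}, Interval.Ropen(9/73, 4))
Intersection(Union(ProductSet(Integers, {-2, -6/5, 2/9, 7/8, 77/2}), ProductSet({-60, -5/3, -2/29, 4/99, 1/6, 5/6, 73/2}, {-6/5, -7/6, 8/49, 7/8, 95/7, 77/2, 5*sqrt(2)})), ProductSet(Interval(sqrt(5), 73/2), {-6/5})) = ProductSet(Union({73/2}, Range(3, 37, 1)), {-6/5})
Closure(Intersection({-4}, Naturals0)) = EmptySet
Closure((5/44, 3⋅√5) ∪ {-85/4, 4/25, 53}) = {-85/4, 53} ∪ [5/44, 3⋅√5]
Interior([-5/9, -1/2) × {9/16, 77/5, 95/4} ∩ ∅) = ∅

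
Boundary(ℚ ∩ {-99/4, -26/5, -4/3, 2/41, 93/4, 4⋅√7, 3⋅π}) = {-99/4, -26/5, -4/3, 2/41, 93/4}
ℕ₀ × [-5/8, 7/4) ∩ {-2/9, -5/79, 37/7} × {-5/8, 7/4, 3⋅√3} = ∅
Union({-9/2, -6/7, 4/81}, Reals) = Reals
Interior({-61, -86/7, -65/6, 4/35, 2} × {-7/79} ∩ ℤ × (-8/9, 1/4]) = ∅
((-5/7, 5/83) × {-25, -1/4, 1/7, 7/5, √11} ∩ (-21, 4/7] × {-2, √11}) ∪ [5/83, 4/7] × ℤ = ([5/83, 4/7] × ℤ) ∪ ((-5/7, 5/83) × {√11})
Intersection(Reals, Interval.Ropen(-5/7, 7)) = Interval.Ropen(-5/7, 7)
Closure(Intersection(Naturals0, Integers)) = Naturals0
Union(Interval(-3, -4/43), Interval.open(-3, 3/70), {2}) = Union({2}, Interval.Ropen(-3, 3/70))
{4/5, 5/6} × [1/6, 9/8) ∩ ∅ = ∅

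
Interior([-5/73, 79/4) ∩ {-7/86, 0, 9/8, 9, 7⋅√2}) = ∅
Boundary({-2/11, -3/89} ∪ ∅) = {-2/11, -3/89}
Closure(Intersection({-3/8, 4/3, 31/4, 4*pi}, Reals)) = {-3/8, 4/3, 31/4, 4*pi}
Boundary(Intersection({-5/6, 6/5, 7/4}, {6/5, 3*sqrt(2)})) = {6/5}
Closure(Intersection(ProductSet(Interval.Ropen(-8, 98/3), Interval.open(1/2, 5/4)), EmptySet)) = EmptySet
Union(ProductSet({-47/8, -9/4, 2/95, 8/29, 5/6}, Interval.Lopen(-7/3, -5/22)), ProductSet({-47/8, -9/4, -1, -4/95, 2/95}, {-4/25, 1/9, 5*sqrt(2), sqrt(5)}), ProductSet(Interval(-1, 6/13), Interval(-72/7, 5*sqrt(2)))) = Union(ProductSet({-47/8, -9/4, -1, -4/95, 2/95}, {-4/25, 1/9, 5*sqrt(2), sqrt(5)}), ProductSet({-47/8, -9/4, 2/95, 8/29, 5/6}, Interval.Lopen(-7/3, -5/22)), ProductSet(Interval(-1, 6/13), Interval(-72/7, 5*sqrt(2))))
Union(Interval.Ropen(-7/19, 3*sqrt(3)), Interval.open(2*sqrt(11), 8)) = Union(Interval.Ropen(-7/19, 3*sqrt(3)), Interval.open(2*sqrt(11), 8))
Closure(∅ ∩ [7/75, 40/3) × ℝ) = ∅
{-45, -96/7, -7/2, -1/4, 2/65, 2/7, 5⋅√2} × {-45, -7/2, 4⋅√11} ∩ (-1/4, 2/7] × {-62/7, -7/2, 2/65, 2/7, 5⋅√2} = {2/65, 2/7} × {-7/2}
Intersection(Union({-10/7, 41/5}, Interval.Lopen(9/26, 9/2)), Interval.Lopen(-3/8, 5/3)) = Interval.Lopen(9/26, 5/3)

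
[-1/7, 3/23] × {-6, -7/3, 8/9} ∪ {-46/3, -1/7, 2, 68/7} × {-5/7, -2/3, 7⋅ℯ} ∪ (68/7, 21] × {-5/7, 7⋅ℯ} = ([-1/7, 3/23] × {-6, -7/3, 8/9}) ∪ ((68/7, 21] × {-5/7, 7⋅ℯ}) ∪ ({-46/3, -1/7, 2, 68/7} × {-5/7, -2/3, 7⋅ℯ})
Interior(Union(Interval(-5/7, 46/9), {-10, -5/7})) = Interval.open(-5/7, 46/9)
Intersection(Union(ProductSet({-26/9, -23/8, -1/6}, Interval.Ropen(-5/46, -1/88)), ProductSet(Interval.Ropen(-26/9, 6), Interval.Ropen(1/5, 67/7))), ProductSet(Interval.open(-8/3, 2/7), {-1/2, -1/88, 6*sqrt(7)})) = EmptySet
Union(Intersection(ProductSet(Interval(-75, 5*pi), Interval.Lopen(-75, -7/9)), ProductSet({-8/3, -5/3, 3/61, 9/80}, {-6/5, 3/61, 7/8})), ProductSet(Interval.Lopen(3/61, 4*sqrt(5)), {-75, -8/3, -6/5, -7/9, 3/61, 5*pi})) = Union(ProductSet({-8/3, -5/3, 3/61, 9/80}, {-6/5}), ProductSet(Interval.Lopen(3/61, 4*sqrt(5)), {-75, -8/3, -6/5, -7/9, 3/61, 5*pi}))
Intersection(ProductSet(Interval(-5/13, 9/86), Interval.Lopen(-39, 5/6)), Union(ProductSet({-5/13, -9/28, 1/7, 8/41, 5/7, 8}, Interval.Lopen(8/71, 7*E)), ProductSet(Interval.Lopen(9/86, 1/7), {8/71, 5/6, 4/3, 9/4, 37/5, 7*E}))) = ProductSet({-5/13, -9/28}, Interval.Lopen(8/71, 5/6))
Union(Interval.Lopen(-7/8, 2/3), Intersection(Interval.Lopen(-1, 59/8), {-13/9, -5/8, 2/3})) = Interval.Lopen(-7/8, 2/3)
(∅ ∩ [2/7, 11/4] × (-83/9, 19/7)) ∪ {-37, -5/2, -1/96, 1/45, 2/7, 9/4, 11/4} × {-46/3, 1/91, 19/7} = {-37, -5/2, -1/96, 1/45, 2/7, 9/4, 11/4} × {-46/3, 1/91, 19/7}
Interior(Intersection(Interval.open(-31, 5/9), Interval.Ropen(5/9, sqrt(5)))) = EmptySet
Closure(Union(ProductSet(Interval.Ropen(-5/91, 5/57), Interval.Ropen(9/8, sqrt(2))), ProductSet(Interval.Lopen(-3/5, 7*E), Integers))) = Union(ProductSet({-5/91, 5/57}, Interval(9/8, sqrt(2))), ProductSet(Interval(-3/5, 7*E), Integers), ProductSet(Interval(-5/91, 5/57), {9/8, sqrt(2)}), ProductSet(Interval.Ropen(-5/91, 5/57), Interval.Ropen(9/8, sqrt(2))))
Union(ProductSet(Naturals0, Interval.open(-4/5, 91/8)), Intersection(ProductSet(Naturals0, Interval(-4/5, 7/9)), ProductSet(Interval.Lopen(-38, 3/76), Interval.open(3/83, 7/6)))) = ProductSet(Naturals0, Interval.open(-4/5, 91/8))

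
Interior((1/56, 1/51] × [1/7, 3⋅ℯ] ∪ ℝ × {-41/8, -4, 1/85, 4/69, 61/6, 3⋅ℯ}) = (1/56, 1/51) × (1/7, 3⋅ℯ)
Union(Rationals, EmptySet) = Rationals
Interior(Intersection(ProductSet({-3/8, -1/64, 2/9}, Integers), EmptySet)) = EmptySet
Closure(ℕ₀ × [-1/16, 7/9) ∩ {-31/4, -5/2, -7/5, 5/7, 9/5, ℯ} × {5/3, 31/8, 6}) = ∅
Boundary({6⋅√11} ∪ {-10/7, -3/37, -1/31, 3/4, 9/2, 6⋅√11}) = {-10/7, -3/37, -1/31, 3/4, 9/2, 6⋅√11}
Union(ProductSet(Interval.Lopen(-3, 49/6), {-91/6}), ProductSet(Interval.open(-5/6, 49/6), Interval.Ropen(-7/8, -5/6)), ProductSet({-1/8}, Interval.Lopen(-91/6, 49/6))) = Union(ProductSet({-1/8}, Interval.Lopen(-91/6, 49/6)), ProductSet(Interval.Lopen(-3, 49/6), {-91/6}), ProductSet(Interval.open(-5/6, 49/6), Interval.Ropen(-7/8, -5/6)))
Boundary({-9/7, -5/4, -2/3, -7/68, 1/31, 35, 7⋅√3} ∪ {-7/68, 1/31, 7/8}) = {-9/7, -5/4, -2/3, -7/68, 1/31, 7/8, 35, 7⋅√3}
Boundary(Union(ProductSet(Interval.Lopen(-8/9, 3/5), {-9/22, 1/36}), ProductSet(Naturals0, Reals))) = Union(ProductSet(Interval(-8/9, 3/5), {-9/22, 1/36}), ProductSet(Naturals0, Reals))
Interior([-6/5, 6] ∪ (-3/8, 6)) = (-6/5, 6)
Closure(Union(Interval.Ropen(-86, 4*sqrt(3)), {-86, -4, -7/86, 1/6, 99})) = Union({99}, Interval(-86, 4*sqrt(3)))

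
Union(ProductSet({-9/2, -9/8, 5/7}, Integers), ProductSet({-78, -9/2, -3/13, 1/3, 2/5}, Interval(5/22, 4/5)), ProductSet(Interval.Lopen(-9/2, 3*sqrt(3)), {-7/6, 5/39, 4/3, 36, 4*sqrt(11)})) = Union(ProductSet({-9/2, -9/8, 5/7}, Integers), ProductSet({-78, -9/2, -3/13, 1/3, 2/5}, Interval(5/22, 4/5)), ProductSet(Interval.Lopen(-9/2, 3*sqrt(3)), {-7/6, 5/39, 4/3, 36, 4*sqrt(11)}))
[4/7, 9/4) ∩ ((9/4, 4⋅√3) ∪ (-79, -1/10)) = ∅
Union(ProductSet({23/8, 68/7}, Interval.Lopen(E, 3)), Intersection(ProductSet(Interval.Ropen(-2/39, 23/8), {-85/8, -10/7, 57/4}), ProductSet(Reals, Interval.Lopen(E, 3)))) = ProductSet({23/8, 68/7}, Interval.Lopen(E, 3))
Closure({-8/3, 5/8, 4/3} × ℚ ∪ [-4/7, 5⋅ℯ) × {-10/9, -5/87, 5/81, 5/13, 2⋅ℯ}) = ({-8/3, 5/8, 4/3} × ℝ) ∪ ([-4/7, 5⋅ℯ] × {-10/9, -5/87, 5/81, 5/13, 2⋅ℯ})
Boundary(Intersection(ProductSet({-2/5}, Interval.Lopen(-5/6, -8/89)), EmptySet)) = EmptySet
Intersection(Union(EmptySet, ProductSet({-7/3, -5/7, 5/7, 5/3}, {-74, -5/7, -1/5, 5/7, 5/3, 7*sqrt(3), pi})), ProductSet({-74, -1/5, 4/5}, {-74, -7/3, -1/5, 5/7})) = EmptySet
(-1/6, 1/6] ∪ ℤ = ℤ ∪ (-1/6, 1/6]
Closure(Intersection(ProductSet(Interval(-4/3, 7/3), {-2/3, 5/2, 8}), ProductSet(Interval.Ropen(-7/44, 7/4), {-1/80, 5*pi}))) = EmptySet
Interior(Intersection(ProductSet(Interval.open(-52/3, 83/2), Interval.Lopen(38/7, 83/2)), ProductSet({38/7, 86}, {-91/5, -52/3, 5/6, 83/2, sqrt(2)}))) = EmptySet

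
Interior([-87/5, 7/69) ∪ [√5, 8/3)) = (-87/5, 7/69) ∪ (√5, 8/3)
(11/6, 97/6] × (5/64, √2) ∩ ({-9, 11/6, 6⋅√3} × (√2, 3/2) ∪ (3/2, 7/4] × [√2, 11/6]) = ∅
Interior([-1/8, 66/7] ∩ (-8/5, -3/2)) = ∅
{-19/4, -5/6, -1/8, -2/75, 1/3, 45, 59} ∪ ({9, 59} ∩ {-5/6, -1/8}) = {-19/4, -5/6, -1/8, -2/75, 1/3, 45, 59}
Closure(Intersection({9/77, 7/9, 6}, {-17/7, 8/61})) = EmptySet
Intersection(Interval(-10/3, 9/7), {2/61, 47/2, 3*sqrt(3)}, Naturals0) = EmptySet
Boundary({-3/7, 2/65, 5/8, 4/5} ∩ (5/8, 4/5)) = ∅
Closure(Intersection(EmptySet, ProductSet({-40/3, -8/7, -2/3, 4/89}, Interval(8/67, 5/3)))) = EmptySet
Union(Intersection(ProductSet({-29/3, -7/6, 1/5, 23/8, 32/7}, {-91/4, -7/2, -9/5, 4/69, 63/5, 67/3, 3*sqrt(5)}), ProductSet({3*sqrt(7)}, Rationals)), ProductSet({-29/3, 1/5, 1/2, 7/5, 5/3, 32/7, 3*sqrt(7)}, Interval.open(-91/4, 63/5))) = ProductSet({-29/3, 1/5, 1/2, 7/5, 5/3, 32/7, 3*sqrt(7)}, Interval.open(-91/4, 63/5))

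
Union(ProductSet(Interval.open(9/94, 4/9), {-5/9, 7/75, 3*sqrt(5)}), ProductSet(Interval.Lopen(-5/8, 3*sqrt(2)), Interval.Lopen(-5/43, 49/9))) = Union(ProductSet(Interval.Lopen(-5/8, 3*sqrt(2)), Interval.Lopen(-5/43, 49/9)), ProductSet(Interval.open(9/94, 4/9), {-5/9, 7/75, 3*sqrt(5)}))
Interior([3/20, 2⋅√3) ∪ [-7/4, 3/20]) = (-7/4, 2⋅√3)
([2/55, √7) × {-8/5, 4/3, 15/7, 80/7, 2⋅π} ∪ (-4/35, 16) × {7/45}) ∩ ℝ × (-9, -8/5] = [2/55, √7) × {-8/5}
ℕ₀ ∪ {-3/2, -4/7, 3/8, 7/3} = {-3/2, -4/7, 3/8, 7/3} ∪ ℕ₀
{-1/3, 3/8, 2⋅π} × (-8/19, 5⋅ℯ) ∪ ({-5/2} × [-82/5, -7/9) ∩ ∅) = {-1/3, 3/8, 2⋅π} × (-8/19, 5⋅ℯ)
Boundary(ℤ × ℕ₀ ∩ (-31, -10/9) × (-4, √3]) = {-30, -29, …, -2} × {0, 1}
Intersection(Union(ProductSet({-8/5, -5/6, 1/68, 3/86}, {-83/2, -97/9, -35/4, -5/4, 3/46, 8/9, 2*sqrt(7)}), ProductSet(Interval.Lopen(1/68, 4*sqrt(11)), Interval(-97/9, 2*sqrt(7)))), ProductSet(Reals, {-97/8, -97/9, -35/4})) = ProductSet(Union({-8/5, -5/6}, Interval(1/68, 4*sqrt(11))), {-97/9, -35/4})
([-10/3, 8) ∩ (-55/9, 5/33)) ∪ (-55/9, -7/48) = (-55/9, 5/33)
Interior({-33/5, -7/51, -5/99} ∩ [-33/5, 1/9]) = ∅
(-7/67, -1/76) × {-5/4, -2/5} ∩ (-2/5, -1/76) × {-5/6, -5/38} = ∅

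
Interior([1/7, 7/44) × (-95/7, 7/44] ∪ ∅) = (1/7, 7/44) × (-95/7, 7/44)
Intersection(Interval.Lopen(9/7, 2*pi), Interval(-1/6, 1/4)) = EmptySet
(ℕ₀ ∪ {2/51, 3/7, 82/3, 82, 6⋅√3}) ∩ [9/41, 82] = {3/7, 82/3, 6⋅√3} ∪ {1, 2, …, 82}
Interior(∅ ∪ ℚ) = ∅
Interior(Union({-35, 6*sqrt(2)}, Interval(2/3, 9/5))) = Interval.open(2/3, 9/5)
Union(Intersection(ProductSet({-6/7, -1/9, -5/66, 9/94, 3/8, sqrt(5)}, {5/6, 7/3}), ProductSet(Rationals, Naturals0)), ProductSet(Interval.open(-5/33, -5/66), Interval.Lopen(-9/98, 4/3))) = ProductSet(Interval.open(-5/33, -5/66), Interval.Lopen(-9/98, 4/3))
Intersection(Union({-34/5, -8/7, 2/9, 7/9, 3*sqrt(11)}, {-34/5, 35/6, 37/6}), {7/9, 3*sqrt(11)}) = {7/9, 3*sqrt(11)}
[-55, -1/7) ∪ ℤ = ℤ ∪ [-55, -1/7)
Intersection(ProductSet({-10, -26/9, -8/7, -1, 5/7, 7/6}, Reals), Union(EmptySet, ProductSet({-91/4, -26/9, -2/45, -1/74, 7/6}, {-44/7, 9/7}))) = ProductSet({-26/9, 7/6}, {-44/7, 9/7})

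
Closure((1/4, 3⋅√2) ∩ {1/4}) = ∅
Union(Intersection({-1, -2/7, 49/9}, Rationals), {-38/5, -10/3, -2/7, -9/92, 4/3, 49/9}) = {-38/5, -10/3, -1, -2/7, -9/92, 4/3, 49/9}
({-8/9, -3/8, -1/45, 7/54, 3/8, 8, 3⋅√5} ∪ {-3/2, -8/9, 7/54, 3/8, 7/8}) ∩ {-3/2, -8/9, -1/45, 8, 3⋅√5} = {-3/2, -8/9, -1/45, 8, 3⋅√5}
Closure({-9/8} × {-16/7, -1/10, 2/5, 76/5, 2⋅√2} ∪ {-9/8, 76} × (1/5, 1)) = ({-9/8, 76} × [1/5, 1]) ∪ ({-9/8} × {-16/7, -1/10, 2/5, 76/5, 2⋅√2})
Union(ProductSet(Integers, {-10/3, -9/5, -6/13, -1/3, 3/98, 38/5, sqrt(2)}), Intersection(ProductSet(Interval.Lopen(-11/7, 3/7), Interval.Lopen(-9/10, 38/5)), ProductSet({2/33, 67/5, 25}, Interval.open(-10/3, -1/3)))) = Union(ProductSet({2/33}, Interval.open(-9/10, -1/3)), ProductSet(Integers, {-10/3, -9/5, -6/13, -1/3, 3/98, 38/5, sqrt(2)}))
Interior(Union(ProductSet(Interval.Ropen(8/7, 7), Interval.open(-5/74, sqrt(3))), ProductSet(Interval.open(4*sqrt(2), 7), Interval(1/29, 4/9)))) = ProductSet(Interval.open(8/7, 7), Interval.open(-5/74, sqrt(3)))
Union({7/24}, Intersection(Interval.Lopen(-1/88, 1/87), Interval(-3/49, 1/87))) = Union({7/24}, Interval.Lopen(-1/88, 1/87))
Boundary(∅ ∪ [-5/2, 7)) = {-5/2, 7}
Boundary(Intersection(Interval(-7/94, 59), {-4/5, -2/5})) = EmptySet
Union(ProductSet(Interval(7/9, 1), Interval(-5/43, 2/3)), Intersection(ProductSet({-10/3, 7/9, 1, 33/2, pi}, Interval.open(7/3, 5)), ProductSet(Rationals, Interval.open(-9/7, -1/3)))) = ProductSet(Interval(7/9, 1), Interval(-5/43, 2/3))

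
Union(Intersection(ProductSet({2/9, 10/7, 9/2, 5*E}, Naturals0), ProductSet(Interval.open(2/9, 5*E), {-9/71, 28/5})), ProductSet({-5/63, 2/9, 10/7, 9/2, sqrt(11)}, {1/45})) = ProductSet({-5/63, 2/9, 10/7, 9/2, sqrt(11)}, {1/45})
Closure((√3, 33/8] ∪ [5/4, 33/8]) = [5/4, 33/8]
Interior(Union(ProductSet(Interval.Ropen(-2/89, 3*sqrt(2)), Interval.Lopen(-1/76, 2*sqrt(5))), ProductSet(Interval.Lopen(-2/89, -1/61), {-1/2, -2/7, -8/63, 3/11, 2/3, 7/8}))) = ProductSet(Interval.open(-2/89, 3*sqrt(2)), Interval.open(-1/76, 2*sqrt(5)))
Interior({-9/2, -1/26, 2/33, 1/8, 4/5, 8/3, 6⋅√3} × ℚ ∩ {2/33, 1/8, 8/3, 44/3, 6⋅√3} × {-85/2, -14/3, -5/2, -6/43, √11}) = ∅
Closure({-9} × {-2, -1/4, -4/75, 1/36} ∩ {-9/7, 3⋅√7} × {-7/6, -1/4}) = ∅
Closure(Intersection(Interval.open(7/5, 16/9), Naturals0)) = EmptySet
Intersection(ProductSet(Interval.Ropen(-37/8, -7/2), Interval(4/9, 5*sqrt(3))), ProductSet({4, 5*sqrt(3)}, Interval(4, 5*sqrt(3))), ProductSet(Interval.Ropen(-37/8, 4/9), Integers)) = EmptySet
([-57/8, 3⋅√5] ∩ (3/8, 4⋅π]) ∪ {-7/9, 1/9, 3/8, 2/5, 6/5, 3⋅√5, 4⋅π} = {-7/9, 1/9, 4⋅π} ∪ [3/8, 3⋅√5]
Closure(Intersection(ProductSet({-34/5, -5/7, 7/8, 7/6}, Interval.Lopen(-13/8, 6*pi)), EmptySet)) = EmptySet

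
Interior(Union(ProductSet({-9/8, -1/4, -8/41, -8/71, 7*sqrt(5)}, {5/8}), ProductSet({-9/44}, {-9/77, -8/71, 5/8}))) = EmptySet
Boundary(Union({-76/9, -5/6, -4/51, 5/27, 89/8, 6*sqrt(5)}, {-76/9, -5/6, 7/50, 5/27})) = {-76/9, -5/6, -4/51, 7/50, 5/27, 89/8, 6*sqrt(5)}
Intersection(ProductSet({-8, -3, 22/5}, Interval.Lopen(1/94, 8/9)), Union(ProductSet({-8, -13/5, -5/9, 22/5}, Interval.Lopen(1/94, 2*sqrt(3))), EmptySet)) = ProductSet({-8, 22/5}, Interval.Lopen(1/94, 8/9))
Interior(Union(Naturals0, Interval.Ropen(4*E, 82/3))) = Union(Complement(Interval.open(4*E, 82/3), Complement(Naturals0, Interval.open(4*E, 82/3))), Complement(Naturals0, Union(Complement(Naturals0, Interval.open(4*E, 82/3)), {82/3, 4*E})), Complement(Range(11, 28, 1), Complement(Naturals0, Interval.open(4*E, 82/3))), Complement(Range(11, 28, 1), Union(Complement(Naturals0, Interval.open(4*E, 82/3)), {82/3, 4*E})))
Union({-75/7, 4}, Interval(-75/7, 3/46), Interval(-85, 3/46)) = Union({4}, Interval(-85, 3/46))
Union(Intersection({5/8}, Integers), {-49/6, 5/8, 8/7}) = {-49/6, 5/8, 8/7}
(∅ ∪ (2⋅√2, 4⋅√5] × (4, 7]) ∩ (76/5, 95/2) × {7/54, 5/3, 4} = ∅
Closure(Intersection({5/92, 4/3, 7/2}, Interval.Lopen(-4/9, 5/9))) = {5/92}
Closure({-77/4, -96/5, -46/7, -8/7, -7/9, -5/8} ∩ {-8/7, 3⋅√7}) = {-8/7}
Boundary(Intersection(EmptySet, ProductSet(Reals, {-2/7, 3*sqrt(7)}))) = EmptySet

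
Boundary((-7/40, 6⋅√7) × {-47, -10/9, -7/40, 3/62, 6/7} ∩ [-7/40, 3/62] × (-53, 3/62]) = [-7/40, 3/62] × {-47, -10/9, -7/40, 3/62}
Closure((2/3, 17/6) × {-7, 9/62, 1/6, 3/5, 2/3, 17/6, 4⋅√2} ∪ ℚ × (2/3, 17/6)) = (ℝ × [2/3, 17/6]) ∪ ([2/3, 17/6] × {-7, 9/62, 1/6, 3/5, 2/3, 17/6, 4⋅√2})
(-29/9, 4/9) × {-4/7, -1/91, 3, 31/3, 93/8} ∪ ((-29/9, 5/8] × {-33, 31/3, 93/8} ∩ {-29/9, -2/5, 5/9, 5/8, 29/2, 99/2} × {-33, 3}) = ({-2/5, 5/9, 5/8} × {-33}) ∪ ((-29/9, 4/9) × {-4/7, -1/91, 3, 31/3, 93/8})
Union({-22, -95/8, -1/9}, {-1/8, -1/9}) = {-22, -95/8, -1/8, -1/9}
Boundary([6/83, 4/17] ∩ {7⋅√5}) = ∅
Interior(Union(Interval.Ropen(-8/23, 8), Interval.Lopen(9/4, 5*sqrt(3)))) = Interval.open(-8/23, 5*sqrt(3))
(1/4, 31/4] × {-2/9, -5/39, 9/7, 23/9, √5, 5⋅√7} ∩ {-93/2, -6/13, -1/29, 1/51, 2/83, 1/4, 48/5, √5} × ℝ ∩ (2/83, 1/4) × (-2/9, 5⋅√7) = ∅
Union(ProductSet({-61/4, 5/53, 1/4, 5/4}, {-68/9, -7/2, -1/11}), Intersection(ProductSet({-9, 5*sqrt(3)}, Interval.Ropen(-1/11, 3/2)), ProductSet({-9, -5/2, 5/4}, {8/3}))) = ProductSet({-61/4, 5/53, 1/4, 5/4}, {-68/9, -7/2, -1/11})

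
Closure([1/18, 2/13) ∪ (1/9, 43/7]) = [1/18, 43/7]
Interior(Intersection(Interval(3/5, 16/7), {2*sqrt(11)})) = EmptySet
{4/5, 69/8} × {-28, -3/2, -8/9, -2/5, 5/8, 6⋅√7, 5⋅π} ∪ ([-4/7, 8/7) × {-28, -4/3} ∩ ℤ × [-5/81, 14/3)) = {4/5, 69/8} × {-28, -3/2, -8/9, -2/5, 5/8, 6⋅√7, 5⋅π}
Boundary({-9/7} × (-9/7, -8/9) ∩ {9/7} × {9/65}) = ∅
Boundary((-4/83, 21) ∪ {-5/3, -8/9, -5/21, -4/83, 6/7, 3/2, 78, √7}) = {-5/3, -8/9, -5/21, -4/83, 21, 78}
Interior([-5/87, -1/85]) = (-5/87, -1/85)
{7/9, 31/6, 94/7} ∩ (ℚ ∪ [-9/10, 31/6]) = {7/9, 31/6, 94/7}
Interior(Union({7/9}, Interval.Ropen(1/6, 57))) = Interval.open(1/6, 57)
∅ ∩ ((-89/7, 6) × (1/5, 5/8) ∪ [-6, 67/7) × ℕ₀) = ∅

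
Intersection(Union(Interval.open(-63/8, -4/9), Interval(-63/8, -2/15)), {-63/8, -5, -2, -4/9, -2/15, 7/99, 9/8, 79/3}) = {-63/8, -5, -2, -4/9, -2/15}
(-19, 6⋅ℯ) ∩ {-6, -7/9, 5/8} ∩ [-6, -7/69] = {-6, -7/9}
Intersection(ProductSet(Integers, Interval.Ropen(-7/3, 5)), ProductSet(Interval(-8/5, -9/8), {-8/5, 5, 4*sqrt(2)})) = EmptySet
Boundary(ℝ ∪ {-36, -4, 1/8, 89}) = ∅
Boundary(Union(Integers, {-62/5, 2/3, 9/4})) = Union({-62/5, 2/3, 9/4}, Integers)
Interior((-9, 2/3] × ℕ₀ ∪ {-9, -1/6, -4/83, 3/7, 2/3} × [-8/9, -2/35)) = ∅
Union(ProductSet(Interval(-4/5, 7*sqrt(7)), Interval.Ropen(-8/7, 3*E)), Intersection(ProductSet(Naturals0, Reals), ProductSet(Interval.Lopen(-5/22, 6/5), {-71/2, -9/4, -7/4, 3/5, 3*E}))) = Union(ProductSet(Interval(-4/5, 7*sqrt(7)), Interval.Ropen(-8/7, 3*E)), ProductSet(Range(0, 2, 1), {-71/2, -9/4, -7/4, 3/5, 3*E}))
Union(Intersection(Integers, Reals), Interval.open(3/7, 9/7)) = Union(Integers, Interval.open(3/7, 9/7))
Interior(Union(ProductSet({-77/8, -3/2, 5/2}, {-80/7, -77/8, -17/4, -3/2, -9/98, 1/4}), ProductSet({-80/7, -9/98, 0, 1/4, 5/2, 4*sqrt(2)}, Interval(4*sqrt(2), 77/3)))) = EmptySet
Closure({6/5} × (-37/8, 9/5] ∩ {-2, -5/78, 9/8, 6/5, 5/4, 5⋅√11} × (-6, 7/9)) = {6/5} × [-37/8, 7/9]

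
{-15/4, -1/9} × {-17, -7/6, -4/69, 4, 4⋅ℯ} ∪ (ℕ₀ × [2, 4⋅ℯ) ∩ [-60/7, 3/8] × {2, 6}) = ({0} × {2, 6}) ∪ ({-15/4, -1/9} × {-17, -7/6, -4/69, 4, 4⋅ℯ})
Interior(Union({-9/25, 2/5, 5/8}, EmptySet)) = EmptySet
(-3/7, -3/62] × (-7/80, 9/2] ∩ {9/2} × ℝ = ∅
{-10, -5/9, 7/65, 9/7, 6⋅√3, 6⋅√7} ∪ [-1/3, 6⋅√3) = {-10, -5/9, 6⋅√7} ∪ [-1/3, 6⋅√3]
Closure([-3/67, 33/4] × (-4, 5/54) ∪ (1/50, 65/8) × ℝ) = ((1/50, 65/8) × ℝ) ∪ ({-3/67, 33/4} × [-4, 5/54]) ∪ ([-3/67, 33/4] × (-4, 5/54)) ∪ ({1/50, 65/8} × ((-∞, -4] ∪ [5/54, ∞))) ∪ (([-3/67, 1/50] ∪ [65/8, 33/4]) × {-4, 5/54})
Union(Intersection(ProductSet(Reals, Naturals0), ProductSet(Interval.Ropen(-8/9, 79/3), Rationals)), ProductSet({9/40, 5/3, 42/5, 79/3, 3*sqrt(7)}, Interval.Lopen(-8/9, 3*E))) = Union(ProductSet({9/40, 5/3, 42/5, 79/3, 3*sqrt(7)}, Interval.Lopen(-8/9, 3*E)), ProductSet(Interval.Ropen(-8/9, 79/3), Naturals0))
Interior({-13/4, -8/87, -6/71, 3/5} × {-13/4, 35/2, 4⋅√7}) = ∅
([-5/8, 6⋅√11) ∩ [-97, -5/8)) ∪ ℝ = ℝ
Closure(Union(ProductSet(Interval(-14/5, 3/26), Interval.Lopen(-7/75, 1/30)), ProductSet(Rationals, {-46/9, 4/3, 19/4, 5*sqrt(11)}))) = Union(ProductSet(Interval(-14/5, 3/26), Interval(-7/75, 1/30)), ProductSet(Reals, {-46/9, 4/3, 19/4, 5*sqrt(11)}))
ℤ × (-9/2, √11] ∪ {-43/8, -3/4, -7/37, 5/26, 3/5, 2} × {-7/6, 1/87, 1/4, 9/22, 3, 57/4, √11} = (ℤ × (-9/2, √11]) ∪ ({-43/8, -3/4, -7/37, 5/26, 3/5, 2} × {-7/6, 1/87, 1/4, 9/22, 3, 57/4, √11})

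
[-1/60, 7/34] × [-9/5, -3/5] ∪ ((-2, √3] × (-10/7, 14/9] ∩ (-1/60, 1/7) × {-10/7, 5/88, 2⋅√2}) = ((-1/60, 1/7) × {5/88}) ∪ ([-1/60, 7/34] × [-9/5, -3/5])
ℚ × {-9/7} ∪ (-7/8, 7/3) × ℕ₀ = (ℚ × {-9/7}) ∪ ((-7/8, 7/3) × ℕ₀)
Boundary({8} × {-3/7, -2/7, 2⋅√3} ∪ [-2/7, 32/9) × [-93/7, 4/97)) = ({-2/7, 32/9} × [-93/7, 4/97]) ∪ ([-2/7, 32/9] × {-93/7, 4/97}) ∪ ({8} × {-3/7, -2/7, 2⋅√3})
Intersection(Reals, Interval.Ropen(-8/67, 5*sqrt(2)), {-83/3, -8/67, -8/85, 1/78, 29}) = {-8/67, -8/85, 1/78}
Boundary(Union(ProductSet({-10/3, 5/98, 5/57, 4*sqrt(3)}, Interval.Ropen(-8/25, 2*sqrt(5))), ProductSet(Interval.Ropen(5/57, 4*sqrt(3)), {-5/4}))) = Union(ProductSet({-10/3, 5/98, 5/57, 4*sqrt(3)}, Interval(-8/25, 2*sqrt(5))), ProductSet(Interval(5/57, 4*sqrt(3)), {-5/4}))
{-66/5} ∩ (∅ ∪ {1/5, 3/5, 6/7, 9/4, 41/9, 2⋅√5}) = ∅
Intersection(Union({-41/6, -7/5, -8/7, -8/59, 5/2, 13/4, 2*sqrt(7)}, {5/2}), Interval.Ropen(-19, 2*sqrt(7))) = {-41/6, -7/5, -8/7, -8/59, 5/2, 13/4}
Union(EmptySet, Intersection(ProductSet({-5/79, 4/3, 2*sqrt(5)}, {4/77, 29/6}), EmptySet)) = EmptySet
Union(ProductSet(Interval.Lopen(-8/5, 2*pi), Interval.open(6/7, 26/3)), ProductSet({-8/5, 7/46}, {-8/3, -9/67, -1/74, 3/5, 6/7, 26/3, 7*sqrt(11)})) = Union(ProductSet({-8/5, 7/46}, {-8/3, -9/67, -1/74, 3/5, 6/7, 26/3, 7*sqrt(11)}), ProductSet(Interval.Lopen(-8/5, 2*pi), Interval.open(6/7, 26/3)))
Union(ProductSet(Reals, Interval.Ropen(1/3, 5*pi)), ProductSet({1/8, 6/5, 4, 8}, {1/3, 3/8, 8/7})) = ProductSet(Reals, Interval.Ropen(1/3, 5*pi))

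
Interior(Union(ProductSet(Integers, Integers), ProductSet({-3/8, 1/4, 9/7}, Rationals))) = EmptySet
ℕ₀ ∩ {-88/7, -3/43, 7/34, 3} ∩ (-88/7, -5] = ∅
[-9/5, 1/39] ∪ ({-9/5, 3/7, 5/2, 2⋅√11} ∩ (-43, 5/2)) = [-9/5, 1/39] ∪ {3/7}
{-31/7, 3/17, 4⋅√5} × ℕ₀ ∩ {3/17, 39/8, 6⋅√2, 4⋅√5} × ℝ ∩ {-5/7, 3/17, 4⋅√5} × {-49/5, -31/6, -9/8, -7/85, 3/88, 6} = {3/17, 4⋅√5} × {6}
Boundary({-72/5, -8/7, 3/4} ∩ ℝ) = {-72/5, -8/7, 3/4}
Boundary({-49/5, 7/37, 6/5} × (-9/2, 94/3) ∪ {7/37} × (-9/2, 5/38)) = {-49/5, 7/37, 6/5} × [-9/2, 94/3]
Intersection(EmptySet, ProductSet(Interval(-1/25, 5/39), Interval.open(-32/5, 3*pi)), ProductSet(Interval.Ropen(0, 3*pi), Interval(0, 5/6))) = EmptySet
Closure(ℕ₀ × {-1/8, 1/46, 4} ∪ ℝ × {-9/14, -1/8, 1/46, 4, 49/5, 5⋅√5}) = ℝ × {-9/14, -1/8, 1/46, 4, 49/5, 5⋅√5}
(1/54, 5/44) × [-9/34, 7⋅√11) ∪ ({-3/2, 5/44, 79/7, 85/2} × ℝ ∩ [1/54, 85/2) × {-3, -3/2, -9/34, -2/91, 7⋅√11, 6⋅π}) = ((1/54, 5/44) × [-9/34, 7⋅√11)) ∪ ({5/44, 79/7} × {-3, -3/2, -9/34, -2/91, 7⋅√11, 6⋅π})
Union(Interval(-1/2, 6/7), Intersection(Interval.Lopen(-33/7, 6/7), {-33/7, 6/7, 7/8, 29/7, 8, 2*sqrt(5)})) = Interval(-1/2, 6/7)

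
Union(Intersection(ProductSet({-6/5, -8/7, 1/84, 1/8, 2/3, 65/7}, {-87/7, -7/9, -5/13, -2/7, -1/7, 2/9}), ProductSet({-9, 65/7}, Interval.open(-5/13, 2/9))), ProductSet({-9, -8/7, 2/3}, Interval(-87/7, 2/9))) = Union(ProductSet({65/7}, {-2/7, -1/7}), ProductSet({-9, -8/7, 2/3}, Interval(-87/7, 2/9)))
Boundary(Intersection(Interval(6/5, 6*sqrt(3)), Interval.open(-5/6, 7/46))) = EmptySet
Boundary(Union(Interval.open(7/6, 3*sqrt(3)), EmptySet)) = {7/6, 3*sqrt(3)}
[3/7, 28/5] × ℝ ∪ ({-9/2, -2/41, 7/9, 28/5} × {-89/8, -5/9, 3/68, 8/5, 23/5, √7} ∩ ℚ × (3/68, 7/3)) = ([3/7, 28/5] × ℝ) ∪ ({-9/2, -2/41, 7/9, 28/5} × {8/5})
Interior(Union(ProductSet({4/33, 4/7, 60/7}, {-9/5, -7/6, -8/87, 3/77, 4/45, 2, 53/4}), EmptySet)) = EmptySet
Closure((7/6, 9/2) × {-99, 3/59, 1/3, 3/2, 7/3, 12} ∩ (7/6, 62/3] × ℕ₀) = [7/6, 9/2] × {12}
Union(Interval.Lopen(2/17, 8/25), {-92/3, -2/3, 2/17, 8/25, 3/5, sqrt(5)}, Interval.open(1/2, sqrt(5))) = Union({-92/3, -2/3}, Interval(2/17, 8/25), Interval.Lopen(1/2, sqrt(5)))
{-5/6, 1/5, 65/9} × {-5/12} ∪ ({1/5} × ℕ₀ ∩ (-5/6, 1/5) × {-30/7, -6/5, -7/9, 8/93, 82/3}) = {-5/6, 1/5, 65/9} × {-5/12}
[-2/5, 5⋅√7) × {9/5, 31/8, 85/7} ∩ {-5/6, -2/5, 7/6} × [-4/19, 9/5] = {-2/5, 7/6} × {9/5}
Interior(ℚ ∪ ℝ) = ℝ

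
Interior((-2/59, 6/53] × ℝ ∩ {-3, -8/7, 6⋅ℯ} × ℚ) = ∅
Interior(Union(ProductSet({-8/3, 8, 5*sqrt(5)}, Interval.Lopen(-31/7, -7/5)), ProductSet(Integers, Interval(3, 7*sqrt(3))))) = EmptySet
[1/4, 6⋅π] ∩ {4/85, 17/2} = {17/2}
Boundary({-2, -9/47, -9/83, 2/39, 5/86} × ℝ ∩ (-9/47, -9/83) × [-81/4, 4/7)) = ∅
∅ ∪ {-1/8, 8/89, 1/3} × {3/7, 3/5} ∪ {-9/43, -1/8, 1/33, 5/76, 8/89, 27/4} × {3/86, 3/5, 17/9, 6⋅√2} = ({-1/8, 8/89, 1/3} × {3/7, 3/5}) ∪ ({-9/43, -1/8, 1/33, 5/76, 8/89, 27/4} × {3/86, 3/5, 17/9, 6⋅√2})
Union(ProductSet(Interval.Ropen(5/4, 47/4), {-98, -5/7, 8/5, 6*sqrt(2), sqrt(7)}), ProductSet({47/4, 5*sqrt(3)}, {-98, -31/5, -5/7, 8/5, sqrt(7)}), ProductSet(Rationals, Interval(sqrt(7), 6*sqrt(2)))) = Union(ProductSet({47/4, 5*sqrt(3)}, {-98, -31/5, -5/7, 8/5, sqrt(7)}), ProductSet(Interval.Ropen(5/4, 47/4), {-98, -5/7, 8/5, 6*sqrt(2), sqrt(7)}), ProductSet(Rationals, Interval(sqrt(7), 6*sqrt(2))))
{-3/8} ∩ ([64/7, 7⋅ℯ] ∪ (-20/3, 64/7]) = {-3/8}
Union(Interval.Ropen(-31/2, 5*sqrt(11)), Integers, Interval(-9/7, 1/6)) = Union(Integers, Interval.Ropen(-31/2, 5*sqrt(11)))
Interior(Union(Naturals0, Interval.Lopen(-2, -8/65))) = Union(Complement(Interval.open(-2, -8/65), Complement(Naturals0, Interval.open(-2, -8/65))), Complement(Naturals0, Union(Complement(Naturals0, Interval.open(-2, -8/65)), {-2, -8/65})))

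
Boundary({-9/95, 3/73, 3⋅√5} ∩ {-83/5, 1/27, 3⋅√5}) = {3⋅√5}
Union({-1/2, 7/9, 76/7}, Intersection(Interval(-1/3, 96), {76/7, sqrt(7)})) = {-1/2, 7/9, 76/7, sqrt(7)}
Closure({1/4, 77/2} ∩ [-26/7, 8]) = {1/4}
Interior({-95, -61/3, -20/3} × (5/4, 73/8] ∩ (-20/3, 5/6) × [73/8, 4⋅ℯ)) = ∅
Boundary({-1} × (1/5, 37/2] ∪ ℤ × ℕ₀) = (ℤ × ℕ₀) ∪ ({-1} × [1/5, 37/2])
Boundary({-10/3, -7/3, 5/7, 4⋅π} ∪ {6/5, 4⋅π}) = {-10/3, -7/3, 5/7, 6/5, 4⋅π}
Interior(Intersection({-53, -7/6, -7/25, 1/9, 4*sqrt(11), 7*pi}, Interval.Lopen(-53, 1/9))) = EmptySet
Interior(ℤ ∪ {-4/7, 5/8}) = ∅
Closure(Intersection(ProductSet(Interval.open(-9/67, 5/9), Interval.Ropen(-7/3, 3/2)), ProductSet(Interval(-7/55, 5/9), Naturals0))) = ProductSet(Interval(-7/55, 5/9), Range(0, 2, 1))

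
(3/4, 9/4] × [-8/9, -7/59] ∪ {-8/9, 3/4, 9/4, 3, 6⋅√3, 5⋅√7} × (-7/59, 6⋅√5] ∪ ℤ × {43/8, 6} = (ℤ × {43/8, 6}) ∪ ((3/4, 9/4] × [-8/9, -7/59]) ∪ ({-8/9, 3/4, 9/4, 3, 6⋅√3, 5⋅√7} × (-7/59, 6⋅√5])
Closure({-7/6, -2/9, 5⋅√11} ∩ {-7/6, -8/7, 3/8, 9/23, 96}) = {-7/6}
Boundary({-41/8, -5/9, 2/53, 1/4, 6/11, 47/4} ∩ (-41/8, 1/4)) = {-5/9, 2/53}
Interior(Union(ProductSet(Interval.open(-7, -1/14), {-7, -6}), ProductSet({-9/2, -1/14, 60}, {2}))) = EmptySet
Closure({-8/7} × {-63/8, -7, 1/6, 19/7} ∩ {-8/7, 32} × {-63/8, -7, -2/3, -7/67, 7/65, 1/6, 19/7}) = {-8/7} × {-63/8, -7, 1/6, 19/7}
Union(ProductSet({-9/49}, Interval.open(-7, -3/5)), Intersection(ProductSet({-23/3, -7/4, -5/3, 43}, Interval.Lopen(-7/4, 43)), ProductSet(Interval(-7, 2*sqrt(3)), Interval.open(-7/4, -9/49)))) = Union(ProductSet({-9/49}, Interval.open(-7, -3/5)), ProductSet({-7/4, -5/3}, Interval.open(-7/4, -9/49)))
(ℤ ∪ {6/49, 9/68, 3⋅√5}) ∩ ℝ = ℤ ∪ {6/49, 9/68, 3⋅√5}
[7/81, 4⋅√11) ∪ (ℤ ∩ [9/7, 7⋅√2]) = [7/81, 4⋅√11) ∪ {2, 3, …, 9}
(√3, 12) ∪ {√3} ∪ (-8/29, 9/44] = (-8/29, 9/44] ∪ [√3, 12)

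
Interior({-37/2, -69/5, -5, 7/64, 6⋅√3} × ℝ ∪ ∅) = ∅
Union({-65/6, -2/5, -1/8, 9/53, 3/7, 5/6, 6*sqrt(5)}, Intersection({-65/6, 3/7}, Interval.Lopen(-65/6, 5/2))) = {-65/6, -2/5, -1/8, 9/53, 3/7, 5/6, 6*sqrt(5)}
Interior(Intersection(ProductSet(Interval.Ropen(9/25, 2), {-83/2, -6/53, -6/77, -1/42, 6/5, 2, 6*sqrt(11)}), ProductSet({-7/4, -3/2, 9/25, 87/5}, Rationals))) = EmptySet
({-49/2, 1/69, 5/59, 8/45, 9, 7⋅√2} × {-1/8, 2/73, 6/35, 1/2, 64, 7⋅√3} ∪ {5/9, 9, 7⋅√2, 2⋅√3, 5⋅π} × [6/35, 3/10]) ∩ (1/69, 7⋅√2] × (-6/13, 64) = ({5/9, 9, 7⋅√2, 2⋅√3} × [6/35, 3/10]) ∪ ({5/59, 8/45, 9, 7⋅√2} × {-1/8, 2/73, 6/35, 1/2, 7⋅√3})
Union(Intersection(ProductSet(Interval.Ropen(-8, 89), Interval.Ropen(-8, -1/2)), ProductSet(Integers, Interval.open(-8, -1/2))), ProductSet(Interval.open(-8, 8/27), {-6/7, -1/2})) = Union(ProductSet(Interval.open(-8, 8/27), {-6/7, -1/2}), ProductSet(Range(-8, 89, 1), Interval.open(-8, -1/2)))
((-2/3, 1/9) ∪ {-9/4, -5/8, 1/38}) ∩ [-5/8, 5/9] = [-5/8, 1/9)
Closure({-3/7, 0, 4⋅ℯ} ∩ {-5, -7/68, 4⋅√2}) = ∅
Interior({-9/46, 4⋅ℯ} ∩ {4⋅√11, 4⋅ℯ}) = ∅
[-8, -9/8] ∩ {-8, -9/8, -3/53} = {-8, -9/8}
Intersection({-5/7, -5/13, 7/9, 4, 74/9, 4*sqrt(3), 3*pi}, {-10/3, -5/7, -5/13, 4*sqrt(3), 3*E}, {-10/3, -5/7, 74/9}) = {-5/7}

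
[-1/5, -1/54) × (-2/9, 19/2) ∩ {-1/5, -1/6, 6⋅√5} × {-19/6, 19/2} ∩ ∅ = ∅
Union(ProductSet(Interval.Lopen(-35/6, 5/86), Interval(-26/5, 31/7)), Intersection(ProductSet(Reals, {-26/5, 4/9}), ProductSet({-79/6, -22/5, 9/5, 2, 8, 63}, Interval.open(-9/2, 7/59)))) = ProductSet(Interval.Lopen(-35/6, 5/86), Interval(-26/5, 31/7))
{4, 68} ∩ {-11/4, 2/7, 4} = {4}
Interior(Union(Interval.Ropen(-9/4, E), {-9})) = Interval.open(-9/4, E)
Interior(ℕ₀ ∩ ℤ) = ∅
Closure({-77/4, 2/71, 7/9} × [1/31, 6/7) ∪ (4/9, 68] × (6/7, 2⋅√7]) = ({-77/4, 2/71, 7/9} × [1/31, 6/7]) ∪ ({4/9, 68} × [6/7, 2⋅√7]) ∪ ([4/9, 68] × {6/7, 2⋅√7}) ∪ ((4/9, 68] × (6/7, 2⋅√7])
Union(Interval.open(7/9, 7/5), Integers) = Union(Integers, Interval.open(7/9, 7/5))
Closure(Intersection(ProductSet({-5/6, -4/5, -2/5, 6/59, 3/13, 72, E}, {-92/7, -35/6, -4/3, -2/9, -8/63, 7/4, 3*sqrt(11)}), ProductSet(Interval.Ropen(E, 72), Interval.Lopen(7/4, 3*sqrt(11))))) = ProductSet({E}, {3*sqrt(11)})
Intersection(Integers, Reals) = Integers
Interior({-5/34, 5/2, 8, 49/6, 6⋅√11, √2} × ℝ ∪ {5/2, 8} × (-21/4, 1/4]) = ∅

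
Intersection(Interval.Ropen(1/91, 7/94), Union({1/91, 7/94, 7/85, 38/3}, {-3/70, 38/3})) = {1/91}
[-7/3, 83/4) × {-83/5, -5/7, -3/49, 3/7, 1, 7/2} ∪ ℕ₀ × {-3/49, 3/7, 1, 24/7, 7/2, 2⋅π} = (ℕ₀ × {-3/49, 3/7, 1, 24/7, 7/2, 2⋅π}) ∪ ([-7/3, 83/4) × {-83/5, -5/7, -3/49, 3/7, 1, 7/2})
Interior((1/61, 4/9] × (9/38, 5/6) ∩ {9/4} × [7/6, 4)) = ∅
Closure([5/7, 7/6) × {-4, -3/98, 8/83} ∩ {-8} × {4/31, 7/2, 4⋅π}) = ∅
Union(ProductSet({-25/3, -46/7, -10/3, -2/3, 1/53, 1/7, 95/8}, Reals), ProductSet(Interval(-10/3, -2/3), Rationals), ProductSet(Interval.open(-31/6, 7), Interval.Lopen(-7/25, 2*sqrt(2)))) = Union(ProductSet({-25/3, -46/7, -10/3, -2/3, 1/53, 1/7, 95/8}, Reals), ProductSet(Interval.open(-31/6, 7), Interval.Lopen(-7/25, 2*sqrt(2))), ProductSet(Interval(-10/3, -2/3), Rationals))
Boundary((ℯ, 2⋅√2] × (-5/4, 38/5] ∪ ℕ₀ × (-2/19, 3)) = ({2⋅√2, ℯ} × [-5/4, 38/5]) ∪ ([ℯ, 2⋅√2] × {-5/4, 38/5}) ∪ (ℕ₀ \ (ℯ, 2⋅√2) × [-2/19, 3])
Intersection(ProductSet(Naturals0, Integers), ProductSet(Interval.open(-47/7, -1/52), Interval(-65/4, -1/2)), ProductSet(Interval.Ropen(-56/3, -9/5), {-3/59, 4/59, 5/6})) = EmptySet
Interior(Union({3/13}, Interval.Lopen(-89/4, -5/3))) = Interval.open(-89/4, -5/3)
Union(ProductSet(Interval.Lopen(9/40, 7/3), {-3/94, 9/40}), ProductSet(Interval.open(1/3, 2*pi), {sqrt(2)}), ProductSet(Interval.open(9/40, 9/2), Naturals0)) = Union(ProductSet(Interval.Lopen(9/40, 7/3), {-3/94, 9/40}), ProductSet(Interval.open(9/40, 9/2), Naturals0), ProductSet(Interval.open(1/3, 2*pi), {sqrt(2)}))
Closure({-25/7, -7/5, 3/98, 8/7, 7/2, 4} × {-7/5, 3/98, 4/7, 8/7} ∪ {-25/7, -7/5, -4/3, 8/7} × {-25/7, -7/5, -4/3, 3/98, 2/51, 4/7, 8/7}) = ({-25/7, -7/5, 3/98, 8/7, 7/2, 4} × {-7/5, 3/98, 4/7, 8/7}) ∪ ({-25/7, -7/5, -4/3, 8/7} × {-25/7, -7/5, -4/3, 3/98, 2/51, 4/7, 8/7})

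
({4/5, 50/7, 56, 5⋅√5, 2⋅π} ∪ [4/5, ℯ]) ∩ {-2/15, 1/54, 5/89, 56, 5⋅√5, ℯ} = {56, 5⋅√5, ℯ}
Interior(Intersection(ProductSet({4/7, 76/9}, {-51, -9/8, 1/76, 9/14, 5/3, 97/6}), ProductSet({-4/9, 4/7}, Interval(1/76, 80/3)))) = EmptySet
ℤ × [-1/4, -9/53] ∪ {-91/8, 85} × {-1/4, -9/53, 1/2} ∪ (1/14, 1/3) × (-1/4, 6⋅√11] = (ℤ × [-1/4, -9/53]) ∪ ({-91/8, 85} × {-1/4, -9/53, 1/2}) ∪ ((1/14, 1/3) × (-1/4, 6⋅√11])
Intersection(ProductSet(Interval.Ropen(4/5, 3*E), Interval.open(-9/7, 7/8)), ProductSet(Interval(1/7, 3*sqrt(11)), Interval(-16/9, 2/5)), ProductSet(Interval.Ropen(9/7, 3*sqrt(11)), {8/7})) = EmptySet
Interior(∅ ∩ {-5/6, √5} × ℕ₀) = ∅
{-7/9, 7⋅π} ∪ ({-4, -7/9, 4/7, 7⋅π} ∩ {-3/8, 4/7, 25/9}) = {-7/9, 4/7, 7⋅π}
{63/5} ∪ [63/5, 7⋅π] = [63/5, 7⋅π]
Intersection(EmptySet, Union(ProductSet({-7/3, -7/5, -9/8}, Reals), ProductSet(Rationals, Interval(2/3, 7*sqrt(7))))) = EmptySet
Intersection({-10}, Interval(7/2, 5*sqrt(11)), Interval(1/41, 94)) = EmptySet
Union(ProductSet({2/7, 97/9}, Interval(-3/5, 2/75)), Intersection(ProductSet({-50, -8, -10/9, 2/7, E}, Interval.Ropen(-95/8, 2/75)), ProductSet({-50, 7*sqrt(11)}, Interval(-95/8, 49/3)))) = Union(ProductSet({-50}, Interval.Ropen(-95/8, 2/75)), ProductSet({2/7, 97/9}, Interval(-3/5, 2/75)))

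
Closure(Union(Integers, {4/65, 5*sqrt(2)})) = Union({4/65, 5*sqrt(2)}, Integers)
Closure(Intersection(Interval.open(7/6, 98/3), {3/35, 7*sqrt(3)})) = {7*sqrt(3)}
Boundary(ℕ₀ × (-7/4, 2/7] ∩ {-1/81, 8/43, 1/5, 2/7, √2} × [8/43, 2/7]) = ∅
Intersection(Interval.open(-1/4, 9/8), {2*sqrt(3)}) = EmptySet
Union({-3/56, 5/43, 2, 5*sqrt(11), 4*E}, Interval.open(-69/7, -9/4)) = Union({-3/56, 5/43, 2, 5*sqrt(11), 4*E}, Interval.open(-69/7, -9/4))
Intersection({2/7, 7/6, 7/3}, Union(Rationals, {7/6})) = {2/7, 7/6, 7/3}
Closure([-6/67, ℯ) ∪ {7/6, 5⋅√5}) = [-6/67, ℯ] ∪ {5⋅√5}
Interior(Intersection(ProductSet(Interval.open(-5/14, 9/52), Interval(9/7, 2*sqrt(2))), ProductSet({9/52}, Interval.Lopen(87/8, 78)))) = EmptySet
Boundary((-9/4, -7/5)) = {-9/4, -7/5}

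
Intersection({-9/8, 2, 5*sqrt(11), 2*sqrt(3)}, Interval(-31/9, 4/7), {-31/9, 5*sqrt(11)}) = EmptySet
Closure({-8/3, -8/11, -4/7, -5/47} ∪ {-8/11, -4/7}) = {-8/3, -8/11, -4/7, -5/47}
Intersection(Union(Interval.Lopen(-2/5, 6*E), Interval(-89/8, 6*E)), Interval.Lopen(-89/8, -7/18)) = Interval.Lopen(-89/8, -7/18)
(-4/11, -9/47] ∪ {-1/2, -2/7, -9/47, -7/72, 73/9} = {-1/2, -7/72, 73/9} ∪ (-4/11, -9/47]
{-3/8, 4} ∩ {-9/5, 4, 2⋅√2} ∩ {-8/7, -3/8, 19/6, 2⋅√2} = ∅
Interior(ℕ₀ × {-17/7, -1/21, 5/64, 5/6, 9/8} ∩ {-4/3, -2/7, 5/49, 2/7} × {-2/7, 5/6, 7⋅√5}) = ∅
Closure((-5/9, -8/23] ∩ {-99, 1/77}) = ∅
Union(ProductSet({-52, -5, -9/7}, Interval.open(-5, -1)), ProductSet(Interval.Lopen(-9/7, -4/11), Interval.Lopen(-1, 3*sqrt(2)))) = Union(ProductSet({-52, -5, -9/7}, Interval.open(-5, -1)), ProductSet(Interval.Lopen(-9/7, -4/11), Interval.Lopen(-1, 3*sqrt(2))))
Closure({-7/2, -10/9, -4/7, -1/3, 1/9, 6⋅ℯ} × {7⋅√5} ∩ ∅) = ∅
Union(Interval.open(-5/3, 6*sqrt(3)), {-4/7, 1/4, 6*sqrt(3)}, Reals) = Interval(-oo, oo)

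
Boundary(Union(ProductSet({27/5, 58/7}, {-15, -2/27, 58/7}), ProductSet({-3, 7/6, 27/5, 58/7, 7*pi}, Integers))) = Union(ProductSet({27/5, 58/7}, {-15, -2/27, 58/7}), ProductSet({-3, 7/6, 27/5, 58/7, 7*pi}, Integers))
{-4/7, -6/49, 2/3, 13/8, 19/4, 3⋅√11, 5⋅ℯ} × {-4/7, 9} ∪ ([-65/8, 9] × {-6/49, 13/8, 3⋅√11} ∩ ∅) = {-4/7, -6/49, 2/3, 13/8, 19/4, 3⋅√11, 5⋅ℯ} × {-4/7, 9}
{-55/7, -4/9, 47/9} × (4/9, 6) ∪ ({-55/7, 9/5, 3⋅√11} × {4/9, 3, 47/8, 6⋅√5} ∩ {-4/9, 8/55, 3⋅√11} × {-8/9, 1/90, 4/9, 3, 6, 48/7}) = ({3⋅√11} × {4/9, 3}) ∪ ({-55/7, -4/9, 47/9} × (4/9, 6))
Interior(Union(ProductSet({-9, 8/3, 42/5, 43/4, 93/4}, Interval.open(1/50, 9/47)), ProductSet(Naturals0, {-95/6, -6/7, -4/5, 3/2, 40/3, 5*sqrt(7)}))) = EmptySet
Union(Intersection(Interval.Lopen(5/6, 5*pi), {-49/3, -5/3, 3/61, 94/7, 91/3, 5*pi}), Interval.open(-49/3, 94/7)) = Union({5*pi}, Interval.Lopen(-49/3, 94/7))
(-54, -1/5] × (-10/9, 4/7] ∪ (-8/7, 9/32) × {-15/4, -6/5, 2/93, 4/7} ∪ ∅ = ((-54, -1/5] × (-10/9, 4/7]) ∪ ((-8/7, 9/32) × {-15/4, -6/5, 2/93, 4/7})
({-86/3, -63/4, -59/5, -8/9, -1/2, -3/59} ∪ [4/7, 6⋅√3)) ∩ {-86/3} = {-86/3}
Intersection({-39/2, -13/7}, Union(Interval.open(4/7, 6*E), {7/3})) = EmptySet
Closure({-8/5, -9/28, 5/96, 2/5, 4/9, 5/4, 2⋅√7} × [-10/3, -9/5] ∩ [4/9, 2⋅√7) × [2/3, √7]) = ∅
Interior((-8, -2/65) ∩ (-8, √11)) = (-8, -2/65)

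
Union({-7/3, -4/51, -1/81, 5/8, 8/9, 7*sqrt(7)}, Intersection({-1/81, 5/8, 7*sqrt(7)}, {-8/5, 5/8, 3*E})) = {-7/3, -4/51, -1/81, 5/8, 8/9, 7*sqrt(7)}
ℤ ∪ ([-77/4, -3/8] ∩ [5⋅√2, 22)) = ℤ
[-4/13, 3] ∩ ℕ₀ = {0, 1, 2, 3}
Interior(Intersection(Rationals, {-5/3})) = EmptySet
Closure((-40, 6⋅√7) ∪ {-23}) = [-40, 6⋅√7]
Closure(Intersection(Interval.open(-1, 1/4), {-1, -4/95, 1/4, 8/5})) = {-4/95}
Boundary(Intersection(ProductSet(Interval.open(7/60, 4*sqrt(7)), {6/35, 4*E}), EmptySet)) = EmptySet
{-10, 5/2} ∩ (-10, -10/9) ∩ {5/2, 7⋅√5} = ∅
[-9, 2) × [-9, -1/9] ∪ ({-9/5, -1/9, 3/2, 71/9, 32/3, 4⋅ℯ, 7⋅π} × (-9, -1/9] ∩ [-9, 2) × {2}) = [-9, 2) × [-9, -1/9]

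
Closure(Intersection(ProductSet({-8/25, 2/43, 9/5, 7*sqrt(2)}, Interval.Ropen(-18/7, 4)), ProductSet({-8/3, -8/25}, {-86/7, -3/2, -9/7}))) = ProductSet({-8/25}, {-3/2, -9/7})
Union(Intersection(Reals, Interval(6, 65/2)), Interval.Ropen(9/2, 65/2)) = Interval(9/2, 65/2)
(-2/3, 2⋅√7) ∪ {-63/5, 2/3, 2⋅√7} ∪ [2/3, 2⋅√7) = {-63/5} ∪ (-2/3, 2⋅√7]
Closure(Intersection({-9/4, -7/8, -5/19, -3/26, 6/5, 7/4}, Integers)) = EmptySet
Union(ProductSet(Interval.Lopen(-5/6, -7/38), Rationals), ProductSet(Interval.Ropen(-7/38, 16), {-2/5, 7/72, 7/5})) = Union(ProductSet(Interval.Lopen(-5/6, -7/38), Rationals), ProductSet(Interval.Ropen(-7/38, 16), {-2/5, 7/72, 7/5}))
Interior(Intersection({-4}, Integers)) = EmptySet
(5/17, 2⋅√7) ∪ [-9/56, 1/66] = [-9/56, 1/66] ∪ (5/17, 2⋅√7)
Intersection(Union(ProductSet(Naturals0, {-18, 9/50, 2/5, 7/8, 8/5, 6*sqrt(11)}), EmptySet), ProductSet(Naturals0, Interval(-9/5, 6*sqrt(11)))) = ProductSet(Naturals0, {9/50, 2/5, 7/8, 8/5, 6*sqrt(11)})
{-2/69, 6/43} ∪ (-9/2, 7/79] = (-9/2, 7/79] ∪ {6/43}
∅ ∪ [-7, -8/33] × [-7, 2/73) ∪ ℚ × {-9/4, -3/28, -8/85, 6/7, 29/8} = (ℚ × {-9/4, -3/28, -8/85, 6/7, 29/8}) ∪ ([-7, -8/33] × [-7, 2/73))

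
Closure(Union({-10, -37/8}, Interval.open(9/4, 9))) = Union({-10, -37/8}, Interval(9/4, 9))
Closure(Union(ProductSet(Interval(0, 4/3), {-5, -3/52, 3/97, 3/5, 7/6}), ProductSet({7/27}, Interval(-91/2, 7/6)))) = Union(ProductSet({7/27}, Interval(-91/2, 7/6)), ProductSet(Interval(0, 4/3), {-5, -3/52, 3/97, 3/5, 7/6}))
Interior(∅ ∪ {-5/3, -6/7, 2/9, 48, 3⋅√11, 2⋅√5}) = ∅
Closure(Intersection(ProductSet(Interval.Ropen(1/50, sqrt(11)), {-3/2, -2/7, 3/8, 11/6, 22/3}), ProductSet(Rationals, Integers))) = EmptySet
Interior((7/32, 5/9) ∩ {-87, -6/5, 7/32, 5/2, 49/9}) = ∅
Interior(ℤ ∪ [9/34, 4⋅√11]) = ({1, 2, …, 13} \ ℤ \ (9/34, 4⋅√11)) ∪ (ℤ \ ({9/34, 4⋅√11} ∪ (ℤ \ (9/34, 4⋅√11)))) ∪ ((9/34, 4⋅√11) \ ℤ \ (9/34, 4⋅√11)) ∪ ({1, 2, …, 13} \ ({9/34, 4⋅√11} ∪ (ℤ \ (9/34, 4⋅√11))))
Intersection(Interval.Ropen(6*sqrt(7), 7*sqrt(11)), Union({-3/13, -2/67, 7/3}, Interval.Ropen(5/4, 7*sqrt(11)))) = Interval.Ropen(6*sqrt(7), 7*sqrt(11))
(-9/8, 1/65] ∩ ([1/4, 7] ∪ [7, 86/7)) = ∅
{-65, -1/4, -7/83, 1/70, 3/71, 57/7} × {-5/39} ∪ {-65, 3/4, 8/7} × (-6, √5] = ({-65, -1/4, -7/83, 1/70, 3/71, 57/7} × {-5/39}) ∪ ({-65, 3/4, 8/7} × (-6, √5])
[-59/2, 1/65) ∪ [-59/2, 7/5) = [-59/2, 7/5)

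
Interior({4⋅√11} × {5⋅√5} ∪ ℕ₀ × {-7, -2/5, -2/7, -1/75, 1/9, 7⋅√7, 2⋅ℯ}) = ∅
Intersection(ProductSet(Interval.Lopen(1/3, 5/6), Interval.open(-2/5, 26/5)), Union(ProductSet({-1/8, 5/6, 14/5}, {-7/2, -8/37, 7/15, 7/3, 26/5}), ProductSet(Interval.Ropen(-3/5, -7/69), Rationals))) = ProductSet({5/6}, {-8/37, 7/15, 7/3})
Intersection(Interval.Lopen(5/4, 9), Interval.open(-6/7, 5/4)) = EmptySet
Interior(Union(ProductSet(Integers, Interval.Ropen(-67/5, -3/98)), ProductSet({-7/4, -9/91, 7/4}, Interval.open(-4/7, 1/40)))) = EmptySet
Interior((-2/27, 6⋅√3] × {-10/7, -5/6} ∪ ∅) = ∅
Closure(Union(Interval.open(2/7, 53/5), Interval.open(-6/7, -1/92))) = Union(Interval(-6/7, -1/92), Interval(2/7, 53/5))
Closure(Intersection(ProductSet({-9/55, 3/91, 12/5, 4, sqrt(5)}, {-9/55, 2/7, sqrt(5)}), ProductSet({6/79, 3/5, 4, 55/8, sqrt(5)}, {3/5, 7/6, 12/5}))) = EmptySet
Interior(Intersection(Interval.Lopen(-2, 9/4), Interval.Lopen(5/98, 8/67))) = Interval.open(5/98, 8/67)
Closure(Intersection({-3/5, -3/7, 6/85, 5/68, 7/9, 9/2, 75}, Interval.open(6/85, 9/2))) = {5/68, 7/9}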